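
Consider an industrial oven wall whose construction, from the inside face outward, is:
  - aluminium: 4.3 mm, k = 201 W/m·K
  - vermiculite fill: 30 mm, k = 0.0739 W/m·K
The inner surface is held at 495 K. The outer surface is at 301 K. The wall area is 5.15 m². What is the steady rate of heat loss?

Treating each layer as a thermal resistance in series:
R_aluminium = L/(kA) = 0.0043/(201×5.15) = 4.154×10^-6 K/W
R_vermiculite fill = L/(kA) = 0.03/(0.0739×5.15) = 0.07883 K/W
R_total = 0.07883 K/W
Q = ΔT / R_total = 194 / 0.07883

Q ≈ 2460 W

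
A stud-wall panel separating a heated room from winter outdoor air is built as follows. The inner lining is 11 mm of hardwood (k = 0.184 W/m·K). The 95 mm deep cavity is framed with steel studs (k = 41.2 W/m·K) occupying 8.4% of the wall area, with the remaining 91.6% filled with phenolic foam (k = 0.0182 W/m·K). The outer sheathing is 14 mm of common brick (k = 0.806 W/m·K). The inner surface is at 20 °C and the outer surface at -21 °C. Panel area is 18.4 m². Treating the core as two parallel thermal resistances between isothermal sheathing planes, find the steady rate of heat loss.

Q ≈ 7220 W

Sheathing layers in series; stud and cavity paths in parallel between them.
R_inner = 0.011/(0.184×18.4) = 0.003249 K/W
R_stud  = 0.095/(41.2×0.084×18.4) = 0.001492 K/W
R_cav   = 0.095/(0.0182×0.916×18.4) = 0.3097 K/W
1/R_core = 1/R_stud + 1/R_cav → R_core = 0.001485 K/W
R_outer = 0.014/(0.806×18.4) = 9.44×10^-4 K/W
R_total = 0.005678 K/W
Q = ΔT/R_total = 41/0.005678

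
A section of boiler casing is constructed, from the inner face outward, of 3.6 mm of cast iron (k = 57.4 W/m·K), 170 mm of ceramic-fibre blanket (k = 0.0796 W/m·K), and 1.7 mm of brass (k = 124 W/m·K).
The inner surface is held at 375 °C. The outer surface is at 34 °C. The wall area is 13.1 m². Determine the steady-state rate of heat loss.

Using the resistance-network approach (series):
R_cast iron = L/(kA) = 0.0036/(57.4×13.1) = 4.788×10^-6 K/W
R_ceramic-fibre blanket = L/(kA) = 0.17/(0.0796×13.1) = 0.163 K/W
R_brass = L/(kA) = 0.0017/(124×13.1) = 1.047×10^-6 K/W
R_total = 0.163 K/W
Q = ΔT / R_total = 341 / 0.163

Q ≈ 2090 W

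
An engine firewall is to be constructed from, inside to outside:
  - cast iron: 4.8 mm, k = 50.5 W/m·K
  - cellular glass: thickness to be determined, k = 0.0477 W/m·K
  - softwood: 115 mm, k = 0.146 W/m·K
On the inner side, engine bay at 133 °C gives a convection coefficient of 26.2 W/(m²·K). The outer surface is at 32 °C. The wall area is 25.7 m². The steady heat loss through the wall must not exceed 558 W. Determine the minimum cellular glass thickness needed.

Thermal resistances in series:
R_inner film = 1/(h_i·A) = 1/(26.2×25.7) = 0.001485 K/W
R_cast iron = L/(kA) = 0.0048/(50.5×25.7) = 3.698×10^-6 K/W
R_softwood = L/(kA) = 0.115/(0.146×25.7) = 0.03065 K/W
Sum of the known resistances R_other = 0.03214 K/W
Required total resistance R_tot = ΔT/Q_allow = 101/558 = 0.181 K/W
R_cellular glass = R_tot − R_other = 0.1489 K/W
L = R·k·A = 0.1489×0.0477×25.7

L ≈ 182 mm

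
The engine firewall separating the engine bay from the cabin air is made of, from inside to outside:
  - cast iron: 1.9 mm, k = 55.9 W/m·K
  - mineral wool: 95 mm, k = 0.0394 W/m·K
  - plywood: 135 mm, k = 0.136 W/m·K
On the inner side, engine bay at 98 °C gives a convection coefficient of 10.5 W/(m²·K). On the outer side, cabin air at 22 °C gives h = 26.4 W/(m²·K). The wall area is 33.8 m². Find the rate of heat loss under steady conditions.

Using the resistance-network approach (series):
R_inner film = 1/(h_i·A) = 1/(10.5×33.8) = 0.002818 K/W
R_cast iron = L/(kA) = 0.0019/(55.9×33.8) = 1.006×10^-6 K/W
R_mineral wool = L/(kA) = 0.095/(0.0394×33.8) = 0.07134 K/W
R_plywood = L/(kA) = 0.135/(0.136×33.8) = 0.02937 K/W
R_outer film = 1/(h_o·A) = 1/(26.4×33.8) = 0.001121 K/W
R_total = 0.1046 K/W
Q = ΔT / R_total = 76 / 0.1046

Q ≈ 726 W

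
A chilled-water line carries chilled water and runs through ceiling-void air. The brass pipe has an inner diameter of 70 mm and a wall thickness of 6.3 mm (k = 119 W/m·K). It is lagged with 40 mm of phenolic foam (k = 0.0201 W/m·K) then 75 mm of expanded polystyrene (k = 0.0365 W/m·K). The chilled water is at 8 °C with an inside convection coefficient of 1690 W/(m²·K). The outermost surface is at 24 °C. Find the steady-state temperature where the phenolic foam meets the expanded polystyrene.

T ≈ 18.4 °C

Treating each annulus and film as a series resistance:
R_inner film = 1/(h_i·2πr₁L) = 1/(1690×2π×0.035×1) = 0.002691 K/W
R_brass pipe wall = ln(41.3/35)/(2π×119×1) = 2.214×10^-4 K/W
R_phenolic foam = ln(81.3/41.3)/(2π×0.0201×1) = 5.363 K/W
R_expanded polystyrene = ln(156.3/81.3)/(2π×0.0365×1) = 2.85 K/W
R_total = 8.216 K/W
Q = ΔT/R_total = 16/8.216
Q = 1.95 W/m
T_interface = T_inner + Q·ΣR(inner→interface) = 8 + 1.95×5.366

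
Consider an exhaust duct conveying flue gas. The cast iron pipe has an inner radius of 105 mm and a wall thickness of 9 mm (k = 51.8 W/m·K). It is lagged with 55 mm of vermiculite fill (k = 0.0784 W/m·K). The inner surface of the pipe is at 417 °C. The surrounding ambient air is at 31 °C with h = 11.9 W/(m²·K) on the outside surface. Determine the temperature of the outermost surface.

For a radial system each layer contributes R = ln(r_out/r_in)/(2πkL); films add R = 1/(hA).
R_cast iron pipe wall = ln(114/105)/(2π×51.8×1) = 2.527×10^-4 K/W
R_vermiculite fill = ln(169/114)/(2π×0.0784×1) = 0.7992 K/W
R_outer film = 1/(h_o·2πr_oL) = 1/(11.9×2π×0.169×1) = 0.07914 K/W
R_total = 0.8786 K/W
Q = ΔT/R_total = 386/0.8786
Q = 439 W/m
T_interface = T_inner − Q·ΣR(inner→interface) = 417 − 439×0.7995

T ≈ 65.8 °C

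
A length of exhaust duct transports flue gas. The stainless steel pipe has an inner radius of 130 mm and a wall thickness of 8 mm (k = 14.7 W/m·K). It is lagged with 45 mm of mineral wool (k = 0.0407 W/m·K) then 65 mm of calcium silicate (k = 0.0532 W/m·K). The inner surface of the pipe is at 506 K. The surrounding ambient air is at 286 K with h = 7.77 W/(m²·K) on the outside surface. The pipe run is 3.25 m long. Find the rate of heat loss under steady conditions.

Radial resistances (cylindrical: R_cond = ln(r_o/r_i)/(2πkL), R_conv = 1/(h·2πrL)):
R_stainless steel pipe wall = ln(138/130)/(2π×14.7×3.25) = 1.989×10^-4 K/W
R_mineral wool = ln(183/138)/(2π×0.0407×3.25) = 0.3396 K/W
R_calcium silicate = ln(248/183)/(2π×0.0532×3.25) = 0.2798 K/W
R_outer film = 1/(h_o·2πr_oL) = 1/(7.77×2π×0.248×3.25) = 0.02541 K/W
R_total = 0.645 K/W
Q = ΔT/R_total = 220/0.645

Q ≈ 341 W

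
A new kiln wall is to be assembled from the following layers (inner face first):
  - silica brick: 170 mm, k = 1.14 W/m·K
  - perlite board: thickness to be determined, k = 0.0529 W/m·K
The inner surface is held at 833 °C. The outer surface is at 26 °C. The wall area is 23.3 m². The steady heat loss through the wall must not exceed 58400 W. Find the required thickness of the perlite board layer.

Series thermal resistances:
R_silica brick = L/(kA) = 0.17/(1.14×23.3) = 0.0064 K/W
Sum of the known resistances R_other = 0.0064 K/W
Required total resistance R_tot = ΔT/Q_allow = 807/58400 = 0.01382 K/W
R_perlite board = R_tot − R_other = 0.007418 K/W
L = R·k·A = 0.007418×0.0529×23.3

L ≈ 9.14 mm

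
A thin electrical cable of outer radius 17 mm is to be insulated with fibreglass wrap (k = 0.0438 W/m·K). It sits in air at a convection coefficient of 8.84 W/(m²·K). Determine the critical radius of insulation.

For a cylinder r_cr = k/h = 0.0438/8.84
r_cr = 4.95 mm; since the bare radius (17 mm) is above r_cr, any added insulation will reduce heat loss.

r_cr ≈ 4.95 mm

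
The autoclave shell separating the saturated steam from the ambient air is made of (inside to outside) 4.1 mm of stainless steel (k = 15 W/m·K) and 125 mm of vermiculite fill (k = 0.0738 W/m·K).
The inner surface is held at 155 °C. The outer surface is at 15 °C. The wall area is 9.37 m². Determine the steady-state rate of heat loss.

Q ≈ 774 W

Thermal resistances in series:
R_stainless steel = L/(kA) = 0.0041/(15×9.37) = 2.917×10^-5 K/W
R_vermiculite fill = L/(kA) = 0.125/(0.0738×9.37) = 0.1808 K/W
R_total = 0.1808 K/W
Q = ΔT / R_total = 140 / 0.1808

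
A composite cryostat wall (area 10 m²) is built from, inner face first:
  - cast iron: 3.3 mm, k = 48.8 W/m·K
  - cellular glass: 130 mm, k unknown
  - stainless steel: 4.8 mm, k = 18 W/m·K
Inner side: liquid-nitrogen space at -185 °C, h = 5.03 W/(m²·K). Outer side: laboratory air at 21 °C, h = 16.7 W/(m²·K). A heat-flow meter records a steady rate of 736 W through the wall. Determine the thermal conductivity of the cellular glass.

Series thermal resistances:
R_inner film = 1/(h_i·A) = 1/(5.03×10) = 0.01988 K/W
R_cast iron = L/(kA) = 0.0033/(48.8×10) = 6.762×10^-6 K/W
R_stainless steel = L/(kA) = 0.0048/(18×10) = 2.667×10^-5 K/W
R_outer film = 1/(h_o·A) = 1/(16.7×10) = 0.005988 K/W
Sum of known resistances R_other = 0.0259 K/W
Total R = ΔT/Q = 206/736 = 0.2799 K/W
R_cellular glass = R_total − R_other = 0.254 K/W
k = L/(R·A) = 0.13/(0.254×10)

k ≈ 0.0512 W/(m·K)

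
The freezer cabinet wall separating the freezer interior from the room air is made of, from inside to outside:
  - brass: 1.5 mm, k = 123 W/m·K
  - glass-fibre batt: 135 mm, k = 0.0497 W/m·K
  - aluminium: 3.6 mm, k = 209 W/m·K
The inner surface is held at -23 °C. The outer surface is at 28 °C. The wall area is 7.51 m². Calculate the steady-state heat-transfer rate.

Q ≈ 141 W

Series thermal resistances:
R_brass = L/(kA) = 0.0015/(123×7.51) = 1.624×10^-6 K/W
R_glass-fibre batt = L/(kA) = 0.135/(0.0497×7.51) = 0.3617 K/W
R_aluminium = L/(kA) = 0.0036/(209×7.51) = 2.294×10^-6 K/W
R_total = 0.3617 K/W
Q = ΔT / R_total = 51 / 0.3617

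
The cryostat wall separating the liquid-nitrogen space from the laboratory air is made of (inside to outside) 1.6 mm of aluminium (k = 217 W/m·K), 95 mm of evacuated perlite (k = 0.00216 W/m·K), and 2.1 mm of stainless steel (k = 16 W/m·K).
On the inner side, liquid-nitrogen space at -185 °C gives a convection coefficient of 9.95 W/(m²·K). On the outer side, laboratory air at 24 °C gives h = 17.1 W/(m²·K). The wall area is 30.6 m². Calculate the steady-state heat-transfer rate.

Treating each layer as a thermal resistance in series:
R_inner film = 1/(h_i·A) = 1/(9.95×30.6) = 0.003284 K/W
R_aluminium = L/(kA) = 0.0016/(217×30.6) = 2.41×10^-7 K/W
R_evacuated perlite = L/(kA) = 0.095/(0.00216×30.6) = 1.437 K/W
R_stainless steel = L/(kA) = 0.0021/(16×30.6) = 4.289×10^-6 K/W
R_outer film = 1/(h_o·A) = 1/(17.1×30.6) = 0.001911 K/W
R_total = 1.443 K/W
Q = ΔT / R_total = 209 / 1.443

Q ≈ 145 W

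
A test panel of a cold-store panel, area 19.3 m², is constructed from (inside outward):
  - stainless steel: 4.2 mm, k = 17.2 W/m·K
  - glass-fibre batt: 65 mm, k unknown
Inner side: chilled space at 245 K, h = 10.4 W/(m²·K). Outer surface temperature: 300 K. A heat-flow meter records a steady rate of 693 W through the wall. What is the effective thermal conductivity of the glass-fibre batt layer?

k ≈ 0.0453 W/(m·K)

Treating each layer as a thermal resistance in series:
R_inner film = 1/(h_i·A) = 1/(10.4×19.3) = 0.004982 K/W
R_stainless steel = L/(kA) = 0.0042/(17.2×19.3) = 1.265×10^-5 K/W
Sum of known resistances R_other = 0.004995 K/W
Total R = ΔT/Q = 55/693 = 0.07937 K/W
R_glass-fibre batt = R_total − R_other = 0.07437 K/W
k = L/(R·A) = 0.065/(0.07437×19.3)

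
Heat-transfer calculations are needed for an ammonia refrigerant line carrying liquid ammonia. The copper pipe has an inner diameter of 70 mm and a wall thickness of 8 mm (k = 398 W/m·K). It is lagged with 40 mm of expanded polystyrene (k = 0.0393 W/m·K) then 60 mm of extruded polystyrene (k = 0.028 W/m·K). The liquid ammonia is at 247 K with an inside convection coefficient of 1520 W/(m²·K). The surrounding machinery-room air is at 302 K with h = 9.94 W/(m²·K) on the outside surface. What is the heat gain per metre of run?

q′ ≈ 9.37 W/m

For a radial system each layer contributes R = ln(r_out/r_in)/(2πkL); films add R = 1/(hA).
R_inner film = 1/(h_i·2πr₁L) = 1/(1520×2π×0.035×1) = 0.002992 K/W
R_copper pipe wall = ln(43/35)/(2π×398×1) = 8.232×10^-5 K/W
R_expanded polystyrene = ln(83/43)/(2π×0.0393×1) = 2.663 K/W
R_extruded polystyrene = ln(143/83)/(2π×0.028×1) = 3.092 K/W
R_outer film = 1/(h_o·2πr_oL) = 1/(9.94×2π×0.143×1) = 0.112 K/W
R_total = 5.87 K/W
Q = ΔT/R_total = 55/5.87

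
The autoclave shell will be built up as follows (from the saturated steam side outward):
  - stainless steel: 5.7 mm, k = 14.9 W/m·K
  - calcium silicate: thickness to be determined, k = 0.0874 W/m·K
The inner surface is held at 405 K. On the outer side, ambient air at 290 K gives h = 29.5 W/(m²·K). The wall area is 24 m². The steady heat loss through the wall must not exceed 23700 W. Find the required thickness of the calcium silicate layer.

L ≈ 7.18 mm

Treating each layer as a thermal resistance in series:
R_stainless steel = L/(kA) = 0.0057/(14.9×24) = 1.594×10^-5 K/W
R_outer film = 1/(h_o·A) = 1/(29.5×24) = 0.001412 K/W
Sum of the known resistances R_other = 0.001428 K/W
Required total resistance R_tot = ΔT/Q_allow = 115/23700 = 0.004852 K/W
R_calcium silicate = R_tot − R_other = 0.003424 K/W
L = R·k·A = 0.003424×0.0874×24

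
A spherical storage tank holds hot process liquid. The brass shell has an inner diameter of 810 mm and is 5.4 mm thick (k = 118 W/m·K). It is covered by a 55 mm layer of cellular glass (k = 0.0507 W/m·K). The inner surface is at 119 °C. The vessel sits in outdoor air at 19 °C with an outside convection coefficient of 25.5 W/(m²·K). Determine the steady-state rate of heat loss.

Q ≈ 214 W

Each spherical layer contributes R = (1/r_i − 1/r_o)/(4πk):
R_brass shell = (1/0.405 − 1/0.4104)/(4π×118) = 2.191×10^-5 K/W
R_cellular glass = (1/0.4104 − 1/0.4654)/(4π×0.0507) = 0.452 K/W
R_outer film = 1/(h·4πr_o²) = 1/(25.5×4π×0.4654²) = 0.01441 K/W
R_total = 0.4664 K/W
Q = ΔT/R_total = 100/0.4664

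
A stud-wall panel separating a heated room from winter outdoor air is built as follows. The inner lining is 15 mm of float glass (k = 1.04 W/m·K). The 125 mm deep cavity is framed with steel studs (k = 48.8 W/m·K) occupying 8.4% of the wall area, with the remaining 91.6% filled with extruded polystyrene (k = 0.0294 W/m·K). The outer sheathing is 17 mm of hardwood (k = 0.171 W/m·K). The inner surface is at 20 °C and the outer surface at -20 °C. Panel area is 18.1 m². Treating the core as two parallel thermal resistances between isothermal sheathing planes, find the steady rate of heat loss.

Sheathing layers in series; stud and cavity paths in parallel between them.
R_inner = 0.015/(1.04×18.1) = 7.969×10^-4 K/W
R_stud  = 0.125/(48.8×0.084×18.1) = 0.001685 K/W
R_cav   = 0.125/(0.0294×0.916×18.1) = 0.2564 K/W
1/R_core = 1/R_stud + 1/R_cav → R_core = 0.001674 K/W
R_outer = 0.017/(0.171×18.1) = 0.005493 K/W
R_total = 0.007963 K/W
Q = ΔT/R_total = 40/0.007963

Q ≈ 5020 W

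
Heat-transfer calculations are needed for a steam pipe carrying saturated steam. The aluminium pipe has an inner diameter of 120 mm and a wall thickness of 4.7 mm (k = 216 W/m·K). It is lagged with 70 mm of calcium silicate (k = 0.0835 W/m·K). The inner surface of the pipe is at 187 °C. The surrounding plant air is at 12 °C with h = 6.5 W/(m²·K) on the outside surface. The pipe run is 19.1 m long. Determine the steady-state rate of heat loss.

Treating each annulus and film as a series resistance:
R_aluminium pipe wall = ln(64.7/60)/(2π×216×19.1) = 2.909×10^-6 K/W
R_calcium silicate = ln(134.7/64.7)/(2π×0.0835×19.1) = 0.07318 K/W
R_outer film = 1/(h_o·2πr_oL) = 1/(6.5×2π×0.1347×19.1) = 0.009517 K/W
R_total = 0.0827 K/W
Q = ΔT/R_total = 175/0.0827

Q ≈ 2120 W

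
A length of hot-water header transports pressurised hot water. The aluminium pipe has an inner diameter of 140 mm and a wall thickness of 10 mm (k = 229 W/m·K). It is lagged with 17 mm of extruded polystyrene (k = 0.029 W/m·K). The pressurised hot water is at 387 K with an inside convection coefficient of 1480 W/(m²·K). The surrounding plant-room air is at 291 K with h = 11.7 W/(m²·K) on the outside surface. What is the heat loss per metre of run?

Treating each annulus and film as a series resistance:
R_inner film = 1/(h_i·2πr₁L) = 1/(1480×2π×0.07×1) = 0.001536 K/W
R_aluminium pipe wall = ln(80/70)/(2π×229×1) = 9.28×10^-5 K/W
R_extruded polystyrene = ln(97/80)/(2π×0.029×1) = 1.057 K/W
R_outer film = 1/(h_o·2πr_oL) = 1/(11.7×2π×0.097×1) = 0.1402 K/W
R_total = 1.199 K/W
Q = ΔT/R_total = 96/1.199

q′ ≈ 80 W/m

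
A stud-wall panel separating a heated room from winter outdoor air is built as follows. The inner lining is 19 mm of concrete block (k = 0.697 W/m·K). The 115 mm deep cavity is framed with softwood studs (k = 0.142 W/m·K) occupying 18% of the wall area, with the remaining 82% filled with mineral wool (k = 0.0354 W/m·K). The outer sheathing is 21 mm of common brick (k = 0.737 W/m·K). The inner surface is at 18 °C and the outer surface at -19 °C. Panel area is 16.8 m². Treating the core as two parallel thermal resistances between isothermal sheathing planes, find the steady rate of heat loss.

Sheathing layers in series; stud and cavity paths in parallel between them.
R_inner = 0.019/(0.697×16.8) = 0.001623 K/W
R_stud  = 0.115/(0.142×0.18×16.8) = 0.2678 K/W
R_cav   = 0.115/(0.0354×0.82×16.8) = 0.2358 K/W
1/R_core = 1/R_stud + 1/R_cav → R_core = 0.1254 K/W
R_outer = 0.021/(0.737×16.8) = 0.001696 K/W
R_total = 0.1287 K/W
Q = ΔT/R_total = 37/0.1287

Q ≈ 287 W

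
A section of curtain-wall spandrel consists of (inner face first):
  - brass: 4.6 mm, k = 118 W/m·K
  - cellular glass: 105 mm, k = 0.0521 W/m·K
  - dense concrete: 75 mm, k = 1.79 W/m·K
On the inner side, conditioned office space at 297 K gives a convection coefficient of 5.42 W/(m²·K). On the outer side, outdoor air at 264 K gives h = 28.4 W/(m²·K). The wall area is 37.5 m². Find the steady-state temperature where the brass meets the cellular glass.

Model the wall as resistances in series:
R_inner film = 1/(h_i·A) = 1/(5.42×37.5) = 0.00492 K/W
R_brass = L/(kA) = 0.0046/(118×37.5) = 1.04×10^-6 K/W
R_cellular glass = L/(kA) = 0.105/(0.0521×37.5) = 0.05374 K/W
R_dense concrete = L/(kA) = 0.075/(1.79×37.5) = 0.001117 K/W
R_outer film = 1/(h_o·A) = 1/(28.4×37.5) = 9.39×10^-4 K/W
R_total = 0.06072 K/W;  Q = ΔT/R_total = 33/0.06072 = 543.5 W
T_interface = T_inner − Q·ΣR(inner→interface) = 297 − 543×0.004921

T ≈ 294 K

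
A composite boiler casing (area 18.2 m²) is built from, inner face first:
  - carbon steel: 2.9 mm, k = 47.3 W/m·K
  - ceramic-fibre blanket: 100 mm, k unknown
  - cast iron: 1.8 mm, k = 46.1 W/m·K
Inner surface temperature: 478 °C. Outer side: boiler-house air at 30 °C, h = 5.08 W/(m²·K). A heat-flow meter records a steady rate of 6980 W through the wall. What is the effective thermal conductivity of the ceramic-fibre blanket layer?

k ≈ 0.103 W/(m·K)

Thermal resistances in series:
R_carbon steel = L/(kA) = 0.0029/(47.3×18.2) = 3.369×10^-6 K/W
R_cast iron = L/(kA) = 0.0018/(46.1×18.2) = 2.145×10^-6 K/W
R_outer film = 1/(h_o·A) = 1/(5.08×18.2) = 0.01082 K/W
Sum of known resistances R_other = 0.01082 K/W
Total R = ΔT/Q = 448/6980 = 0.06418 K/W
R_ceramic-fibre blanket = R_total − R_other = 0.05336 K/W
k = L/(R·A) = 0.1/(0.05336×18.2)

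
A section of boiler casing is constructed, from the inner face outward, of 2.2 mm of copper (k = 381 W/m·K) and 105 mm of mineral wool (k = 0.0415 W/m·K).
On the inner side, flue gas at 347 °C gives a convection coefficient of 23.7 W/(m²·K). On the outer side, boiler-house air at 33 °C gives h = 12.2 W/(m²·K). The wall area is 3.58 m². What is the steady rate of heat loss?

Q ≈ 424 W

Using the resistance-network approach (series):
R_inner film = 1/(h_i·A) = 1/(23.7×3.58) = 0.01179 K/W
R_copper = L/(kA) = 0.0022/(381×3.58) = 1.613×10^-6 K/W
R_mineral wool = L/(kA) = 0.105/(0.0415×3.58) = 0.7067 K/W
R_outer film = 1/(h_o·A) = 1/(12.2×3.58) = 0.0229 K/W
R_total = 0.7414 K/W
Q = ΔT / R_total = 314 / 0.7414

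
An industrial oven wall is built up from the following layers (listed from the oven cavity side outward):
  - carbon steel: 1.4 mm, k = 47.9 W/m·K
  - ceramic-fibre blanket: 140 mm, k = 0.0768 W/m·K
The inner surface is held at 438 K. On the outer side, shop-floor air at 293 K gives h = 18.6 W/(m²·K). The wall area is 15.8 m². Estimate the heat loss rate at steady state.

Treating each layer as a thermal resistance in series:
R_carbon steel = L/(kA) = 0.0014/(47.9×15.8) = 1.85×10^-6 K/W
R_ceramic-fibre blanket = L/(kA) = 0.14/(0.0768×15.8) = 0.1154 K/W
R_outer film = 1/(h_o·A) = 1/(18.6×15.8) = 0.003403 K/W
R_total = 0.1188 K/W
Q = ΔT / R_total = 145 / 0.1188

Q ≈ 1220 W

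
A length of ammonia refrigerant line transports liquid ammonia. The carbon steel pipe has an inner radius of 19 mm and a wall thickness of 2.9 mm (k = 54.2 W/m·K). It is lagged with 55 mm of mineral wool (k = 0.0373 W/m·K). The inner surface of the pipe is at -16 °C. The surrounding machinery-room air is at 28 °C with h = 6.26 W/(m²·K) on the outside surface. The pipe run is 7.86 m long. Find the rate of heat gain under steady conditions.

Q ≈ 60.8 W

For a radial system each layer contributes R = ln(r_out/r_in)/(2πkL); films add R = 1/(hA).
R_carbon steel pipe wall = ln(21.9/19)/(2π×54.2×7.86) = 5.307×10^-5 K/W
R_mineral wool = ln(76.9/21.9)/(2π×0.0373×7.86) = 0.6818 K/W
R_outer film = 1/(h_o·2πr_oL) = 1/(6.26×2π×0.0769×7.86) = 0.04206 K/W
R_total = 0.724 K/W
Q = ΔT/R_total = 44/0.724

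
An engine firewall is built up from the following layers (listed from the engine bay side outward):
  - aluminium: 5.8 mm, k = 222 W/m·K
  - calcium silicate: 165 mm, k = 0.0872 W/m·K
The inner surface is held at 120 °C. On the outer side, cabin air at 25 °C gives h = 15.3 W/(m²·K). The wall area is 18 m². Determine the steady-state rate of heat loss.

Q ≈ 874 W

Series thermal resistances:
R_aluminium = L/(kA) = 0.0058/(222×18) = 1.451×10^-6 K/W
R_calcium silicate = L/(kA) = 0.165/(0.0872×18) = 0.1051 K/W
R_outer film = 1/(h_o·A) = 1/(15.3×18) = 0.003631 K/W
R_total = 0.1088 K/W
Q = ΔT / R_total = 95 / 0.1088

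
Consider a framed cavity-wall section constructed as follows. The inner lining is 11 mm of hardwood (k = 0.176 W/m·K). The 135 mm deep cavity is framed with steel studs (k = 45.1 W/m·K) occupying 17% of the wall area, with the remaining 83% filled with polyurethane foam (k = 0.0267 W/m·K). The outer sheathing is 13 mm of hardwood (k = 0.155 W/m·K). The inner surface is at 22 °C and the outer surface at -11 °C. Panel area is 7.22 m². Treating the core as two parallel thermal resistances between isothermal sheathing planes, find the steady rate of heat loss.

Sheathing layers in series; stud and cavity paths in parallel between them.
R_inner = 0.011/(0.176×7.22) = 0.008657 K/W
R_stud  = 0.135/(45.1×0.17×7.22) = 0.002439 K/W
R_cav   = 0.135/(0.0267×0.83×7.22) = 0.8437 K/W
1/R_core = 1/R_stud + 1/R_cav → R_core = 0.002432 K/W
R_outer = 0.013/(0.155×7.22) = 0.01162 K/W
R_total = 0.0227 K/W
Q = ΔT/R_total = 33/0.0227

Q ≈ 1450 W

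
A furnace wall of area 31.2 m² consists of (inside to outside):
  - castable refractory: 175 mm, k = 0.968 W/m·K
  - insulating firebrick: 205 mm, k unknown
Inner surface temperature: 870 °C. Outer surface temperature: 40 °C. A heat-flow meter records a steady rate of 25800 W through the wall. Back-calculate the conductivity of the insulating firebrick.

k ≈ 0.249 W/(m·K)

Model the wall as resistances in series:
R_castable refractory = L/(kA) = 0.175/(0.968×31.2) = 0.005794 K/W
Sum of known resistances R_other = 0.005794 K/W
Total R = ΔT/Q = 830/25800 = 0.03217 K/W
R_insulating firebrick = R_total − R_other = 0.02638 K/W
k = L/(R·A) = 0.205/(0.02638×31.2)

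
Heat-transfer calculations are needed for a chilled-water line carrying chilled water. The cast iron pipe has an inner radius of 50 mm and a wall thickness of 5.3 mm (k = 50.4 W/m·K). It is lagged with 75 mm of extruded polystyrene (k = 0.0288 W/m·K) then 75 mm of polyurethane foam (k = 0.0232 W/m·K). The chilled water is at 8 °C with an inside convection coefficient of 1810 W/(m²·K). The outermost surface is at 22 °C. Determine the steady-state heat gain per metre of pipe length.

q′ ≈ 1.78 W/m

Treating each annulus and film as a series resistance:
R_inner film = 1/(h_i·2πr₁L) = 1/(1810×2π×0.05×1) = 0.001759 K/W
R_cast iron pipe wall = ln(55.3/50)/(2π×50.4×1) = 3.182×10^-4 K/W
R_extruded polystyrene = ln(130.3/55.3)/(2π×0.0288×1) = 4.736 K/W
R_polyurethane foam = ln(205.3/130.3)/(2π×0.0232×1) = 3.119 K/W
R_total = 7.857 K/W
Q = ΔT/R_total = 14/7.857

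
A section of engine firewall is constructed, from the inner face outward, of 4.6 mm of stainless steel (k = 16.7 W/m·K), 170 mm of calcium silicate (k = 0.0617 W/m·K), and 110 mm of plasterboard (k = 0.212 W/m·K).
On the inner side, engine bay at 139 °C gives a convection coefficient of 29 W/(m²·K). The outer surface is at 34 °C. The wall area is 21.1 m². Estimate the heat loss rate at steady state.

Model the wall as resistances in series:
R_inner film = 1/(h_i·A) = 1/(29×21.1) = 0.001634 K/W
R_stainless steel = L/(kA) = 0.0046/(16.7×21.1) = 1.305×10^-5 K/W
R_calcium silicate = L/(kA) = 0.17/(0.0617×21.1) = 0.1306 K/W
R_plasterboard = L/(kA) = 0.11/(0.212×21.1) = 0.02459 K/W
R_total = 0.1568 K/W
Q = ΔT / R_total = 105 / 0.1568

Q ≈ 670 W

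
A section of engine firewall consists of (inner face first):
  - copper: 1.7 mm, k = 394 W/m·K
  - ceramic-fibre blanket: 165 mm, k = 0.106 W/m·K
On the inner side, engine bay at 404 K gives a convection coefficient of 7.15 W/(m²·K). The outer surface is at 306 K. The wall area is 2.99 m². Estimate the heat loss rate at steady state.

Treating each layer as a thermal resistance in series:
R_inner film = 1/(h_i·A) = 1/(7.15×2.99) = 0.04678 K/W
R_copper = L/(kA) = 0.0017/(394×2.99) = 1.443×10^-6 K/W
R_ceramic-fibre blanket = L/(kA) = 0.165/(0.106×2.99) = 0.5206 K/W
R_total = 0.5674 K/W
Q = ΔT / R_total = 98 / 0.5674

Q ≈ 173 W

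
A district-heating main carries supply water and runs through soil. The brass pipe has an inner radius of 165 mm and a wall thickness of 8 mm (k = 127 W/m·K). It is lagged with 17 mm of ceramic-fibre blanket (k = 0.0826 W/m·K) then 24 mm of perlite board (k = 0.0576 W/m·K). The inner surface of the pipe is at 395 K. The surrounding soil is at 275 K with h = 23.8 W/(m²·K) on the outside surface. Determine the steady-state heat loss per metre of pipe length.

Per-layer cylindrical resistances, series-summed:
R_brass pipe wall = ln(173/165)/(2π×127×1) = 5.933×10^-5 K/W
R_ceramic-fibre blanket = ln(190/173)/(2π×0.0826×1) = 0.1806 K/W
R_perlite board = ln(214/190)/(2π×0.0576×1) = 0.3287 K/W
R_outer film = 1/(h_o·2πr_oL) = 1/(23.8×2π×0.214×1) = 0.03125 K/W
R_total = 0.5406 K/W
Q = ΔT/R_total = 120/0.5406

q′ ≈ 222 W/m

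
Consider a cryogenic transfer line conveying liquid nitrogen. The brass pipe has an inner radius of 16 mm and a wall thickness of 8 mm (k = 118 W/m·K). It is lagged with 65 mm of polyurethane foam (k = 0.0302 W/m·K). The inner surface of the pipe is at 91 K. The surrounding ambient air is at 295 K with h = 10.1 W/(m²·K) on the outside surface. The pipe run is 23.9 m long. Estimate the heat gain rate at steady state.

Per-layer cylindrical resistances, series-summed:
R_brass pipe wall = ln(24/16)/(2π×118×23.9) = 2.288×10^-5 K/W
R_polyurethane foam = ln(89/24)/(2π×0.0302×23.9) = 0.289 K/W
R_outer film = 1/(h_o·2πr_oL) = 1/(10.1×2π×0.089×23.9) = 0.007408 K/W
R_total = 0.2964 K/W
Q = ΔT/R_total = 204/0.2964

Q ≈ 688 W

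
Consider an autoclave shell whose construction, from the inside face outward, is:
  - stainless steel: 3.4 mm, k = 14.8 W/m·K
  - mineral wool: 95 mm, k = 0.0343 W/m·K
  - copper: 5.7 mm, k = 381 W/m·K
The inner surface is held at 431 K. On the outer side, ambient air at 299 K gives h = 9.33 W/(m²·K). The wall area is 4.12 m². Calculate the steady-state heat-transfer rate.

Q ≈ 189 W

Series thermal resistances:
R_stainless steel = L/(kA) = 0.0034/(14.8×4.12) = 5.576×10^-5 K/W
R_mineral wool = L/(kA) = 0.095/(0.0343×4.12) = 0.6723 K/W
R_copper = L/(kA) = 0.0057/(381×4.12) = 3.631×10^-6 K/W
R_outer film = 1/(h_o·A) = 1/(9.33×4.12) = 0.02601 K/W
R_total = 0.6983 K/W
Q = ΔT / R_total = 132 / 0.6983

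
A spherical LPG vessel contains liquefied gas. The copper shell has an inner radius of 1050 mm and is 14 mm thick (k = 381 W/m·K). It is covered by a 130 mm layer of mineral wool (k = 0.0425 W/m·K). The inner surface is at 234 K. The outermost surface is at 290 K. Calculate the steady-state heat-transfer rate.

Q ≈ 292 W

Spherical conduction: R = (1/r_in − 1/r_out)/(4πk) per layer; series-sum.
R_copper shell = (1/1.05 − 1/1.064)/(4π×381) = 2.617×10^-6 K/W
R_mineral wool = (1/1.064 − 1/1.194)/(4π×0.0425) = 0.1916 K/W
R_total = 0.1916 K/W
Q = ΔT/R_total = 56/0.1916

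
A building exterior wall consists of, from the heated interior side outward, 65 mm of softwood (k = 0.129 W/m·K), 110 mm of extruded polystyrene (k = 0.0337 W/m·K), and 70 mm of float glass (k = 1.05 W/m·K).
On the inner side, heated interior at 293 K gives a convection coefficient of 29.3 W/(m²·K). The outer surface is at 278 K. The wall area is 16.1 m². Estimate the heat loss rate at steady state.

Q ≈ 62.4 W

Using the resistance-network approach (series):
R_inner film = 1/(h_i·A) = 1/(29.3×16.1) = 0.00212 K/W
R_softwood = L/(kA) = 0.065/(0.129×16.1) = 0.0313 K/W
R_extruded polystyrene = L/(kA) = 0.11/(0.0337×16.1) = 0.2027 K/W
R_float glass = L/(kA) = 0.07/(1.05×16.1) = 0.004141 K/W
R_total = 0.2403 K/W
Q = ΔT / R_total = 15 / 0.2403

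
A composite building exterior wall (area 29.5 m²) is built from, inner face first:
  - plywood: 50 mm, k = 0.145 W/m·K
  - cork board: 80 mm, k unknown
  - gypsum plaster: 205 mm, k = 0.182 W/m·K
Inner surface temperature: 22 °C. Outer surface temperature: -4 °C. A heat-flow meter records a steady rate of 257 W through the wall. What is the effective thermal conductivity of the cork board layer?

Series thermal resistances:
R_plywood = L/(kA) = 0.05/(0.145×29.5) = 0.01169 K/W
R_gypsum plaster = L/(kA) = 0.205/(0.182×29.5) = 0.03818 K/W
Sum of known resistances R_other = 0.04987 K/W
Total R = ΔT/Q = 26/257 = 0.1012 K/W
R_cork board = R_total − R_other = 0.0513 K/W
k = L/(R·A) = 0.08/(0.0513×29.5)

k ≈ 0.0529 W/(m·K)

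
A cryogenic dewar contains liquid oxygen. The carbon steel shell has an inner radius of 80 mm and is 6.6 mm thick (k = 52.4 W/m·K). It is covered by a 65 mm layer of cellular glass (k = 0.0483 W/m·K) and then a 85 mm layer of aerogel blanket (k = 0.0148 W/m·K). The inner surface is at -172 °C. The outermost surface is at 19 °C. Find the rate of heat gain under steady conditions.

For a spherical shell R = (1/r₁ − 1/r₂)/(4πk); film R = 1/(h·4πr²). In series:
R_carbon steel shell = (1/0.08 − 1/0.0866)/(4π×52.4) = 0.001447 K/W
R_cellular glass = (1/0.0866 − 1/0.1516)/(4π×0.0483) = 8.157 K/W
R_aerogel blanket = (1/0.1516 − 1/0.2366)/(4π×0.0148) = 12.74 K/W
R_total = 20.9 K/W
Q = ΔT/R_total = 191/20.9

Q ≈ 9.14 W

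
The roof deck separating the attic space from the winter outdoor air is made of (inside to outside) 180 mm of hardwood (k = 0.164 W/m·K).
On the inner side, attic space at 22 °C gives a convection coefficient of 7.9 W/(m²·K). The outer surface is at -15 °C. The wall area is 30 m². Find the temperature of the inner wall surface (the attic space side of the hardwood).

T ≈ 18.2 °C

Using the resistance-network approach (series):
R_inner film = 1/(h_i·A) = 1/(7.9×30) = 0.004219 K/W
R_hardwood = L/(kA) = 0.18/(0.164×30) = 0.03659 K/W
R_total = 0.0408 K/W;  Q = ΔT/R_total = 37/0.0408 = 906.8 W
T_interface = T_inner − Q·ΣR(inner→interface) = 22 − 907×0.004219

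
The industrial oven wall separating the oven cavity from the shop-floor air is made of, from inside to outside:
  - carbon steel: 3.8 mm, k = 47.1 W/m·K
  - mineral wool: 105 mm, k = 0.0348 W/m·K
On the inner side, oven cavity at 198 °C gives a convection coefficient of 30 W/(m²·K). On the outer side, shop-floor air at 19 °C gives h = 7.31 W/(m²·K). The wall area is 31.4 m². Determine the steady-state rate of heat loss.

Q ≈ 1760 W

Using the resistance-network approach (series):
R_inner film = 1/(h_i·A) = 1/(30×31.4) = 0.001062 K/W
R_carbon steel = L/(kA) = 0.0038/(47.1×31.4) = 2.569×10^-6 K/W
R_mineral wool = L/(kA) = 0.105/(0.0348×31.4) = 0.09609 K/W
R_outer film = 1/(h_o·A) = 1/(7.31×31.4) = 0.004357 K/W
R_total = 0.1015 K/W
Q = ΔT / R_total = 179 / 0.1015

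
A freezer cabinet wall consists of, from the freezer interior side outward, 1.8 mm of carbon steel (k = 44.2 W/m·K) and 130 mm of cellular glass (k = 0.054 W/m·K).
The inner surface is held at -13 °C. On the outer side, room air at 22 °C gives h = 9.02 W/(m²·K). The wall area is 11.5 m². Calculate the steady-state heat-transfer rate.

Thermal resistances in series:
R_carbon steel = L/(kA) = 0.0018/(44.2×11.5) = 3.541×10^-6 K/W
R_cellular glass = L/(kA) = 0.13/(0.054×11.5) = 0.2093 K/W
R_outer film = 1/(h_o·A) = 1/(9.02×11.5) = 0.00964 K/W
R_total = 0.219 K/W
Q = ΔT / R_total = 35 / 0.219

Q ≈ 160 W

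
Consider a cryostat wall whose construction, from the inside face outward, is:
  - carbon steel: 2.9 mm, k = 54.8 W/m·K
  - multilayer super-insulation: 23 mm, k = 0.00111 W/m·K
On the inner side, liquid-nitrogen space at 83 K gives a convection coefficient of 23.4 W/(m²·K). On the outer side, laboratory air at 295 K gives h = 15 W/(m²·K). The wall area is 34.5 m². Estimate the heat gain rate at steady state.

Q ≈ 351 W

Series thermal resistances:
R_inner film = 1/(h_i·A) = 1/(23.4×34.5) = 0.001239 K/W
R_carbon steel = L/(kA) = 0.0029/(54.8×34.5) = 1.534×10^-6 K/W
R_multilayer super-insulation = L/(kA) = 0.023/(0.00111×34.5) = 0.6006 K/W
R_outer film = 1/(h_o·A) = 1/(15×34.5) = 0.001932 K/W
R_total = 0.6038 K/W
Q = ΔT / R_total = 212 / 0.6038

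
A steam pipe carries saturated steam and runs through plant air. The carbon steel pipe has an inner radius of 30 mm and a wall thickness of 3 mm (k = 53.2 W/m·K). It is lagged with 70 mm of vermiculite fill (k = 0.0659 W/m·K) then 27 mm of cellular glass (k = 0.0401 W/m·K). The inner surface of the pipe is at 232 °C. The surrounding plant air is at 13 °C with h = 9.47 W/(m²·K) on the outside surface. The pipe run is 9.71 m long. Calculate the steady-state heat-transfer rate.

Q ≈ 559 W

Radial resistances (cylindrical: R_cond = ln(r_o/r_i)/(2πkL), R_conv = 1/(h·2πrL)):
R_carbon steel pipe wall = ln(33/30)/(2π×53.2×9.71) = 2.936×10^-5 K/W
R_vermiculite fill = ln(103/33)/(2π×0.0659×9.71) = 0.2831 K/W
R_cellular glass = ln(130/103)/(2π×0.0401×9.71) = 0.09516 K/W
R_outer film = 1/(h_o·2πr_oL) = 1/(9.47×2π×0.13×9.71) = 0.01331 K/W
R_total = 0.3916 K/W
Q = ΔT/R_total = 219/0.3916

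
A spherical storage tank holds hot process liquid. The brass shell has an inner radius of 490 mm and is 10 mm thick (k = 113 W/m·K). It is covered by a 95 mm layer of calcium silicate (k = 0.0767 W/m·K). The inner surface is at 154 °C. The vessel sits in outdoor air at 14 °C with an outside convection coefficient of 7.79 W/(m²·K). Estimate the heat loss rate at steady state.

Q ≈ 389 W

Spherical conduction: R = (1/r_in − 1/r_out)/(4πk) per layer; series-sum.
R_brass shell = (1/0.49 − 1/0.5)/(4π×113) = 2.874×10^-5 K/W
R_calcium silicate = (1/0.5 − 1/0.595)/(4π×0.0767) = 0.3313 K/W
R_outer film = 1/(h·4πr_o²) = 1/(7.79×4π×0.595²) = 0.02885 K/W
R_total = 0.3602 K/W
Q = ΔT/R_total = 140/0.3602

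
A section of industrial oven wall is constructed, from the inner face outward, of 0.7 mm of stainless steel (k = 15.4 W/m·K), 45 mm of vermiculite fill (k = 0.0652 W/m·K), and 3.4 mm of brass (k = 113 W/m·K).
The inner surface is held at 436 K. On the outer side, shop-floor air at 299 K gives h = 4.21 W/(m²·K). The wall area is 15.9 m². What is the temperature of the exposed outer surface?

Using the resistance-network approach (series):
R_stainless steel = L/(kA) = 0.0007/(15.4×15.9) = 2.859×10^-6 K/W
R_vermiculite fill = L/(kA) = 0.045/(0.0652×15.9) = 0.04341 K/W
R_brass = L/(kA) = 0.0034/(113×15.9) = 1.892×10^-6 K/W
R_outer film = 1/(h_o·A) = 1/(4.21×15.9) = 0.01494 K/W
R_total = 0.05835 K/W;  Q = ΔT/R_total = 137/0.05835 = 2348 W
T_interface = T_inner − Q·ΣR(inner→interface) = 436 − 2350×0.04341

T ≈ 334 K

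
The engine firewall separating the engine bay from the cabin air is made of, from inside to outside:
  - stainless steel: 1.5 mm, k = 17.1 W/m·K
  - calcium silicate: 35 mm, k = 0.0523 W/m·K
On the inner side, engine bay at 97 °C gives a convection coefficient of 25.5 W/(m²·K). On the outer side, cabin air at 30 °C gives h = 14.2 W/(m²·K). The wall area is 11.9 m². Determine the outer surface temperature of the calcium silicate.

T ≈ 36.1 °C

Series thermal resistances:
R_inner film = 1/(h_i·A) = 1/(25.5×11.9) = 0.003295 K/W
R_stainless steel = L/(kA) = 0.0015/(17.1×11.9) = 7.371×10^-6 K/W
R_calcium silicate = L/(kA) = 0.035/(0.0523×11.9) = 0.05624 K/W
R_outer film = 1/(h_o·A) = 1/(14.2×11.9) = 0.005918 K/W
R_total = 0.06546 K/W;  Q = ΔT/R_total = 67/0.06546 = 1024 W
T_interface = T_inner − Q·ΣR(inner→interface) = 97 − 1020×0.05954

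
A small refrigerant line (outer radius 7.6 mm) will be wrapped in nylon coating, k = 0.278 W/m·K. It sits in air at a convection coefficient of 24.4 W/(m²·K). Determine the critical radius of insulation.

r_cr ≈ 11.4 mm

For a cylinder r_cr = k/h = 0.278/24.4
r_cr = 11.4 mm; since the bare radius (7.6 mm) is below r_cr, adding a thin layer of insulation will *increase* heat loss.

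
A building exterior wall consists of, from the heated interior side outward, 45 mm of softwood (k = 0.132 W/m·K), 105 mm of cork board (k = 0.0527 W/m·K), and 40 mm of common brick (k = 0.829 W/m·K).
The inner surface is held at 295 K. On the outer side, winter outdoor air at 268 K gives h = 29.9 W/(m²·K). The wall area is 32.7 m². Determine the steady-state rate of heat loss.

Q ≈ 366 W

Using the resistance-network approach (series):
R_softwood = L/(kA) = 0.045/(0.132×32.7) = 0.01043 K/W
R_cork board = L/(kA) = 0.105/(0.0527×32.7) = 0.06093 K/W
R_common brick = L/(kA) = 0.04/(0.829×32.7) = 0.001476 K/W
R_outer film = 1/(h_o·A) = 1/(29.9×32.7) = 0.001023 K/W
R_total = 0.07385 K/W
Q = ΔT / R_total = 27 / 0.07385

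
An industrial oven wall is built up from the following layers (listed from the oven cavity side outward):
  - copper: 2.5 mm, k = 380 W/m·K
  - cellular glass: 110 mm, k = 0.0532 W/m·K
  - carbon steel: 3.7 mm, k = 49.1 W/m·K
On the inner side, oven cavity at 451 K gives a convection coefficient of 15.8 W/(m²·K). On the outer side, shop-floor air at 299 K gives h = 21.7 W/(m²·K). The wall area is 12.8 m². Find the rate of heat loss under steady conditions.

Q ≈ 894 W

Using the resistance-network approach (series):
R_inner film = 1/(h_i·A) = 1/(15.8×12.8) = 0.004945 K/W
R_copper = L/(kA) = 0.0025/(380×12.8) = 5.14×10^-7 K/W
R_cellular glass = L/(kA) = 0.11/(0.0532×12.8) = 0.1615 K/W
R_carbon steel = L/(kA) = 0.0037/(49.1×12.8) = 5.887×10^-6 K/W
R_outer film = 1/(h_o·A) = 1/(21.7×12.8) = 0.0036 K/W
R_total = 0.1701 K/W
Q = ΔT / R_total = 152 / 0.1701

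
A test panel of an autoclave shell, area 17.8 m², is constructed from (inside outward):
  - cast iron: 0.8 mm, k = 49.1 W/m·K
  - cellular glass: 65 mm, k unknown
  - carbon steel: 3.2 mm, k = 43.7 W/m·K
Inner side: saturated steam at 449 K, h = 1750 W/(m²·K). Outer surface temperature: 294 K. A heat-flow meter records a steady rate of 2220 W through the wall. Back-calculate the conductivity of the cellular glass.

Thermal resistances in series:
R_inner film = 1/(h_i·A) = 1/(1750×17.8) = 3.21×10^-5 K/W
R_cast iron = L/(kA) = 0.0008/(49.1×17.8) = 9.154×10^-7 K/W
R_carbon steel = L/(kA) = 0.0032/(43.7×17.8) = 4.114×10^-6 K/W
Sum of known resistances R_other = 3.713×10^-5 K/W
Total R = ΔT/Q = 155/2220 = 0.06982 K/W
R_cellular glass = R_total − R_other = 0.06978 K/W
k = L/(R·A) = 0.065/(0.06978×17.8)

k ≈ 0.0523 W/(m·K)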